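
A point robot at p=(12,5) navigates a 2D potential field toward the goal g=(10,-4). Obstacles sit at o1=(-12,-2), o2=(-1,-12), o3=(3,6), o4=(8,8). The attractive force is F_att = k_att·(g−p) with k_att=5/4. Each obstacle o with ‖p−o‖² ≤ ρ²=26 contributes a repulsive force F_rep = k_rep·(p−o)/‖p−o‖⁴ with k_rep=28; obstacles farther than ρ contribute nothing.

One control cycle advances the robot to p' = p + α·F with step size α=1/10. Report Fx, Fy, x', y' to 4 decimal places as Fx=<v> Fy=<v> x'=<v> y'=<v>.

Fx=-2.3208 Fy=-11.3844 x'=11.7679 y'=3.8616

F_att = 5/4·(g−p) = 5/4·(-2,-9) = (-2.5000,-11.2500)
o1: d²=625 > ρ²=26 → inactive
o2: d²=458 > ρ²=26 → inactive
o3: d²=82 > ρ²=26 → inactive
o4: d²=25 ≤ ρ²=26; F_rep = 28·(4,-3)/25² = (0.1792,-0.1344)
F = F_att + ΣF_rep = (-2.3208,-11.3844)
p' = p + 1/10·F = (11.7679,3.8616)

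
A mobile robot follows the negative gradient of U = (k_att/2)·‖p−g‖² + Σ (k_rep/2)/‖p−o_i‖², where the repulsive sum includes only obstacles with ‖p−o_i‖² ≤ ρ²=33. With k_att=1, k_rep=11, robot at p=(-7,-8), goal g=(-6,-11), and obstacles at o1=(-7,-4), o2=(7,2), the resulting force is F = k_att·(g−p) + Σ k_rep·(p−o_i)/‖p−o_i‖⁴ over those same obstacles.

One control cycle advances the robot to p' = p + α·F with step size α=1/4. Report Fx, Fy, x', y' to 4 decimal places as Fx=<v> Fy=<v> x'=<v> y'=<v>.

Fx=1.0000 Fy=-3.1719 x'=-6.7500 y'=-8.7930

F_att = 1·(g−p) = 1·(1,-3) = (1.0000,-3.0000)
o1: d²=16 ≤ ρ²=33; F_rep = 11·(0,-4)/16² = (0.0000,-0.1719)
o2: d²=296 > ρ²=33 → inactive
F = F_att + ΣF_rep = (1.0000,-3.1719)
p' = p + 1/4·F = (-6.7500,-8.7930)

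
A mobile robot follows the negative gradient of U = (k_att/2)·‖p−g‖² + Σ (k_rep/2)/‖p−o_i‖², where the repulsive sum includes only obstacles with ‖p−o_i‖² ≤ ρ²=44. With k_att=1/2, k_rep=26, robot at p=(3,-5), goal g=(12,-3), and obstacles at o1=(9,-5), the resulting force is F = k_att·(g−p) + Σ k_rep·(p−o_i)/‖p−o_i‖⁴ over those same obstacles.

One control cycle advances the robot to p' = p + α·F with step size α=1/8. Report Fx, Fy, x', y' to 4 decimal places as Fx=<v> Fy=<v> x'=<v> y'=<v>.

Fx=4.3796 Fy=1.0000 x'=3.5475 y'=-4.8750

F_att = 1/2·(g−p) = 1/2·(9,2) = (4.5000,1.0000)
o1: d²=36 ≤ ρ²=44; F_rep = 26·(-6,0)/36² = (-0.1204,0.0000)
F = F_att + ΣF_rep = (4.3796,1.0000)
p' = p + 1/8·F = (3.5475,-4.8750)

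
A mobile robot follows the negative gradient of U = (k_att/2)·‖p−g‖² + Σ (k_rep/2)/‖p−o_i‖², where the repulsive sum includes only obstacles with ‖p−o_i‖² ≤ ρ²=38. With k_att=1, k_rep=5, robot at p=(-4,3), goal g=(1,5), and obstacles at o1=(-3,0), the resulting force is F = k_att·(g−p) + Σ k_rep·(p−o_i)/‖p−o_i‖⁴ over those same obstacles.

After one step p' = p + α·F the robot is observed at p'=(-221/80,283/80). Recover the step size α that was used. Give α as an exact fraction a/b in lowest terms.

F_att = 1·(g−p) = 1·(5,2) = (5.0000,2.0000)
o1: d²=10 ≤ ρ²=38; F_rep = 5·(-1,3)/10² = (-0.0500,0.1500)
F = F_att + ΣF_rep = (4.9500,2.1500)
Δp = p'−p = (1.2375,0.5375); α = Δx/Fx = (99/80) / (99/20) = 1/4
check: Δy/Fy = (43/80) / (43/20) = 1/4 ✓

α = 1/4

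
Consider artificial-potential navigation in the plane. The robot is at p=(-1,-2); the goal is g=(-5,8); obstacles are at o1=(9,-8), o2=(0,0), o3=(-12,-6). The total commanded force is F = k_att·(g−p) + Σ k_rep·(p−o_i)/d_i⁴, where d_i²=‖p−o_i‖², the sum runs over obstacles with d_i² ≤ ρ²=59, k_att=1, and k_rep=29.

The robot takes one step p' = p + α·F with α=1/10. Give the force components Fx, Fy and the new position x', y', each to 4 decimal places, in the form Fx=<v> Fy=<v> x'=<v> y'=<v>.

Fx=-5.1600 Fy=7.6800 x'=-1.5160 y'=-1.2320

F_att = 1·(g−p) = 1·(-4,10) = (-4.0000,10.0000)
o1: d²=136 > ρ²=59 → inactive
o2: d²=5 ≤ ρ²=59; F_rep = 29·(-1,-2)/5² = (-1.1600,-2.3200)
o3: d²=137 > ρ²=59 → inactive
F = F_att + ΣF_rep = (-5.1600,7.6800)
p' = p + 1/10·F = (-1.5160,-1.2320)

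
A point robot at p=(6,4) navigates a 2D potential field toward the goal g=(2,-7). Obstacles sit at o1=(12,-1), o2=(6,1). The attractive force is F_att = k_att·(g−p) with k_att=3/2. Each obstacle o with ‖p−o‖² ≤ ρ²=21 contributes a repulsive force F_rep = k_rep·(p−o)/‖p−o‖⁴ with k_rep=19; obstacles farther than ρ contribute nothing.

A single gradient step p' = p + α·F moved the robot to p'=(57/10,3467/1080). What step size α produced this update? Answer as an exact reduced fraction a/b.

F_att = 3/2·(g−p) = 3/2·(-4,-11) = (-6.0000,-16.5000)
o1: d²=61 > ρ²=21 → inactive
o2: d²=9 ≤ ρ²=21; F_rep = 19·(0,3)/9² = (0.0000,0.7037)
F = F_att + ΣF_rep = (-6.0000,-15.7963)
Δp = p'−p = (-0.3000,-0.7898); α = Δx/Fx = (-3/10) / (-6) = 1/20
check: Δy/Fy = (-853/1080) / (-853/54) = 1/20 ✓

α = 1/20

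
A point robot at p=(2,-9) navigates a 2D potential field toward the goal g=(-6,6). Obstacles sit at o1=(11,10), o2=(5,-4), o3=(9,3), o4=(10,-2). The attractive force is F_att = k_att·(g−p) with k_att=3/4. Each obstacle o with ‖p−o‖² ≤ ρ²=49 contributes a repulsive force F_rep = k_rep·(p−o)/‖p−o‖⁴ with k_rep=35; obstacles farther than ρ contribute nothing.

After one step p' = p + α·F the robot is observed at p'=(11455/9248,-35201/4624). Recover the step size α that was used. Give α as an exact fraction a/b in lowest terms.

α = 1/8

F_att = 3/4·(g−p) = 3/4·(-8,15) = (-6.0000,11.2500)
o1: d²=442 > ρ²=49 → inactive
o2: d²=34 ≤ ρ²=49; F_rep = 35·(-3,-5)/34² = (-0.0908,-0.1514)
o3: d²=193 > ρ²=49 → inactive
o4: d²=113 > ρ²=49 → inactive
F = F_att + ΣF_rep = (-6.0908,11.0986)
Δp = p'−p = (-0.7614,1.3873); α = Δx/Fx = (-7041/9248) / (-7041/1156) = 1/8
check: Δy/Fy = (6415/4624) / (6415/578) = 1/8 ✓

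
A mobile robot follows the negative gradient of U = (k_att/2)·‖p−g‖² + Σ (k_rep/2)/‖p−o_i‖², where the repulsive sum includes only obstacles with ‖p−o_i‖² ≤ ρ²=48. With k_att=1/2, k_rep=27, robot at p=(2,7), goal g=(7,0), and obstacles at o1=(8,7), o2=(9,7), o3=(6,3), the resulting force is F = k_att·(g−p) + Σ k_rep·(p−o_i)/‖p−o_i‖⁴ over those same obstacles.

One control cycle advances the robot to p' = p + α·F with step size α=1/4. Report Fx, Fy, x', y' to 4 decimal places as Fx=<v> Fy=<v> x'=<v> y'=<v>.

Fx=2.2695 Fy=-3.3945 x'=2.5674 y'=6.1514

F_att = 1/2·(g−p) = 1/2·(5,-7) = (2.5000,-3.5000)
o1: d²=36 ≤ ρ²=48; F_rep = 27·(-6,0)/36² = (-0.1250,0.0000)
o2: d²=49 > ρ²=48 → inactive
o3: d²=32 ≤ ρ²=48; F_rep = 27·(-4,4)/32² = (-0.1055,0.1055)
F = F_att + ΣF_rep = (2.2695,-3.3945)
p' = p + 1/4·F = (2.5674,6.1514)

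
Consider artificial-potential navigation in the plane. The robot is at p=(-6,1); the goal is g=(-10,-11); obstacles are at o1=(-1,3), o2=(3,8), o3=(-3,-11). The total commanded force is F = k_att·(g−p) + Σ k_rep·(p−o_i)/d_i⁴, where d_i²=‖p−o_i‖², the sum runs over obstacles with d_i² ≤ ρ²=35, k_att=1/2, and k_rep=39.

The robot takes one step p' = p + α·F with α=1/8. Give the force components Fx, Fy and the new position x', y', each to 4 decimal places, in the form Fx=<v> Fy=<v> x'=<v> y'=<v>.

Fx=-2.2319 Fy=-6.0927 x'=-6.2790 y'=0.2384

F_att = 1/2·(g−p) = 1/2·(-4,-12) = (-2.0000,-6.0000)
o1: d²=29 ≤ ρ²=35; F_rep = 39·(-5,-2)/29² = (-0.2319,-0.0927)
o2: d²=130 > ρ²=35 → inactive
o3: d²=153 > ρ²=35 → inactive
F = F_att + ΣF_rep = (-2.2319,-6.0927)
p' = p + 1/8·F = (-6.2790,0.2384)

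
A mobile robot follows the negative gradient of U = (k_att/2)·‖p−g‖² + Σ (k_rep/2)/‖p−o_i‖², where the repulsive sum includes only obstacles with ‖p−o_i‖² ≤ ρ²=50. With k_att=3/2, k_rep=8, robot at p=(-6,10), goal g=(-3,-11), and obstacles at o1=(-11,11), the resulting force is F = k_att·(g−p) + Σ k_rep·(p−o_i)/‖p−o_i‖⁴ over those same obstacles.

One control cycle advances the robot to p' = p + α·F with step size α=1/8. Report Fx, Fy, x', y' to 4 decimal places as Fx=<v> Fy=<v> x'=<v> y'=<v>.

Fx=4.5592 Fy=-31.5118 x'=-5.4301 y'=6.0610

F_att = 3/2·(g−p) = 3/2·(3,-21) = (4.5000,-31.5000)
o1: d²=26 ≤ ρ²=50; F_rep = 8·(5,-1)/26² = (0.0592,-0.0118)
F = F_att + ΣF_rep = (4.5592,-31.5118)
p' = p + 1/8·F = (-5.4301,6.0610)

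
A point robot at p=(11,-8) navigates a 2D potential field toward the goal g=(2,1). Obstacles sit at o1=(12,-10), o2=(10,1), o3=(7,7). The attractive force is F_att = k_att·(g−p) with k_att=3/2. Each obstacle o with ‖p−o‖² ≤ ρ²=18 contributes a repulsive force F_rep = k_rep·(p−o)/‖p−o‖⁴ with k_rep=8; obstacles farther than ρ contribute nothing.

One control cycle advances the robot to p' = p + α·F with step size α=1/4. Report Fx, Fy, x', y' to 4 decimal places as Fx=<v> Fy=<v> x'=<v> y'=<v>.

Fx=-13.8200 Fy=14.1400 x'=7.5450 y'=-4.4650

F_att = 3/2·(g−p) = 3/2·(-9,9) = (-13.5000,13.5000)
o1: d²=5 ≤ ρ²=18; F_rep = 8·(-1,2)/5² = (-0.3200,0.6400)
o2: d²=82 > ρ²=18 → inactive
o3: d²=241 > ρ²=18 → inactive
F = F_att + ΣF_rep = (-13.8200,14.1400)
p' = p + 1/4·F = (7.5450,-4.4650)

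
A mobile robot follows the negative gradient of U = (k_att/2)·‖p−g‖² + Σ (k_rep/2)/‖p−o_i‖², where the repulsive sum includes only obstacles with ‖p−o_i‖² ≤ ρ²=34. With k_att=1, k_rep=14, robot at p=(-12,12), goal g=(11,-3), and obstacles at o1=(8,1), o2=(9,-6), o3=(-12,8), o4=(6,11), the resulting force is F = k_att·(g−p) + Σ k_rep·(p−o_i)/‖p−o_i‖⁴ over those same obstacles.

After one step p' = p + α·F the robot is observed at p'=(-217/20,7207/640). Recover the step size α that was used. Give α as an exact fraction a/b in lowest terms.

F_att = 1·(g−p) = 1·(23,-15) = (23.0000,-15.0000)
o1: d²=521 > ρ²=34 → inactive
o2: d²=765 > ρ²=34 → inactive
o3: d²=16 ≤ ρ²=34; F_rep = 14·(0,4)/16² = (0.0000,0.2188)
o4: d²=325 > ρ²=34 → inactive
F = F_att + ΣF_rep = (23.0000,-14.7812)
Δp = p'−p = (1.1500,-0.7391); α = Δx/Fx = (23/20) / (23) = 1/20
check: Δy/Fy = (-473/640) / (-473/32) = 1/20 ✓

α = 1/20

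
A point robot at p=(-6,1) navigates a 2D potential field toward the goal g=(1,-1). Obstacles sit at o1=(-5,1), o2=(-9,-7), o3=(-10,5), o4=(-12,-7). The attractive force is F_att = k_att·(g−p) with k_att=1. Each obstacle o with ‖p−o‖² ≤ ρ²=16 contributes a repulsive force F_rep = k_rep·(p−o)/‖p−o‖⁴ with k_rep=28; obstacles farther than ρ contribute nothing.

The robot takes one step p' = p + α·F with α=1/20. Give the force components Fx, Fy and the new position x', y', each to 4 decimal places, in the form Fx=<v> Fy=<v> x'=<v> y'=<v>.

Fx=-21.0000 Fy=-2.0000 x'=-7.0500 y'=0.9000

F_att = 1·(g−p) = 1·(7,-2) = (7.0000,-2.0000)
o1: d²=1 ≤ ρ²=16; F_rep = 28·(-1,0)/1² = (-28.0000,0.0000)
o2: d²=73 > ρ²=16 → inactive
o3: d²=32 > ρ²=16 → inactive
o4: d²=100 > ρ²=16 → inactive
F = F_att + ΣF_rep = (-21.0000,-2.0000)
p' = p + 1/20·F = (-7.0500,0.9000)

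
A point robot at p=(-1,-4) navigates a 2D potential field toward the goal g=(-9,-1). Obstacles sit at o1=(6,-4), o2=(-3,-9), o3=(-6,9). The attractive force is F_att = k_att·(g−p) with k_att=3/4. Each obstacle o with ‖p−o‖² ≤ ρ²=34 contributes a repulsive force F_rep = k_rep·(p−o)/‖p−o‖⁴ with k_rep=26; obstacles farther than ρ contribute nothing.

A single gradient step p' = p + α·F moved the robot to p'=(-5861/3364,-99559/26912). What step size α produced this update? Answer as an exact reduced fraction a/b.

F_att = 3/4·(g−p) = 3/4·(-8,3) = (-6.0000,2.2500)
o1: d²=49 > ρ²=34 → inactive
o2: d²=29 ≤ ρ²=34; F_rep = 26·(2,5)/29² = (0.0618,0.1546)
o3: d²=194 > ρ²=34 → inactive
F = F_att + ΣF_rep = (-5.9382,2.4046)
Δp = p'−p = (-0.7423,0.3006); α = Δx/Fx = (-2497/3364) / (-4994/841) = 1/8
check: Δy/Fy = (8089/26912) / (8089/3364) = 1/8 ✓

α = 1/8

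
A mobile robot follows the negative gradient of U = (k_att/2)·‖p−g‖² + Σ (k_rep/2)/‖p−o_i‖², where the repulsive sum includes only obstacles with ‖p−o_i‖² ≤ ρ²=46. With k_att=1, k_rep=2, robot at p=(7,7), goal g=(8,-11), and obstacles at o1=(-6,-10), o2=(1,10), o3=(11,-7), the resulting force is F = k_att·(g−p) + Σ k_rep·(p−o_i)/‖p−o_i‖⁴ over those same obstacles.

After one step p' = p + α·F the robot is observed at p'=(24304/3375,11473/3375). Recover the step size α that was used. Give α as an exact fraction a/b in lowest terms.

F_att = 1·(g−p) = 1·(1,-18) = (1.0000,-18.0000)
o1: d²=458 > ρ²=46 → inactive
o2: d²=45 ≤ ρ²=46; F_rep = 2·(6,-3)/45² = (0.0059,-0.0030)
o3: d²=212 > ρ²=46 → inactive
F = F_att + ΣF_rep = (1.0059,-18.0030)
Δp = p'−p = (0.2012,-3.6006); α = Δx/Fx = (679/3375) / (679/675) = 1/5
check: Δy/Fy = (-12152/3375) / (-12152/675) = 1/5 ✓

α = 1/5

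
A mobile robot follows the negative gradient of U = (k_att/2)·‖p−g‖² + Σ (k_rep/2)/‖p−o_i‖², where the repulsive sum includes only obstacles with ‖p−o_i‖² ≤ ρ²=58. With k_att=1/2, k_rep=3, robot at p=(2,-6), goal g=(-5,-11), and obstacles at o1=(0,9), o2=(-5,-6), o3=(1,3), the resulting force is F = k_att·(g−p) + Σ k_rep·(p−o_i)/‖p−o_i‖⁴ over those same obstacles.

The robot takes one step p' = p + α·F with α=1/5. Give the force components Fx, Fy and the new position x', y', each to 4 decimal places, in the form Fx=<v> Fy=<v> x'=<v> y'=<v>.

Fx=-3.4913 Fy=-2.5000 x'=1.3017 y'=-6.5000

F_att = 1/2·(g−p) = 1/2·(-7,-5) = (-3.5000,-2.5000)
o1: d²=229 > ρ²=58 → inactive
o2: d²=49 ≤ ρ²=58; F_rep = 3·(7,0)/49² = (0.0087,0.0000)
o3: d²=82 > ρ²=58 → inactive
F = F_att + ΣF_rep = (-3.4913,-2.5000)
p' = p + 1/5·F = (1.3017,-6.5000)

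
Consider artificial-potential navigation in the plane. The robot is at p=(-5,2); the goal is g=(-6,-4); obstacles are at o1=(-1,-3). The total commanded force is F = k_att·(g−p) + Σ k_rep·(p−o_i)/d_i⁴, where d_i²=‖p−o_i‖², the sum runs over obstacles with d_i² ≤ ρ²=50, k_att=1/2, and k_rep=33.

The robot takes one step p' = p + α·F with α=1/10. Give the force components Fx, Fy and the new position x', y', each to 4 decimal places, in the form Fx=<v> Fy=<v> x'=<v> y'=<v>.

F_att = 1/2·(g−p) = 1/2·(-1,-6) = (-0.5000,-3.0000)
o1: d²=41 ≤ ρ²=50; F_rep = 33·(-4,5)/41² = (-0.0785,0.0982)
F = F_att + ΣF_rep = (-0.5785,-2.9018)
p' = p + 1/10·F = (-5.0579,1.7098)

Fx=-0.5785 Fy=-2.9018 x'=-5.0579 y'=1.7098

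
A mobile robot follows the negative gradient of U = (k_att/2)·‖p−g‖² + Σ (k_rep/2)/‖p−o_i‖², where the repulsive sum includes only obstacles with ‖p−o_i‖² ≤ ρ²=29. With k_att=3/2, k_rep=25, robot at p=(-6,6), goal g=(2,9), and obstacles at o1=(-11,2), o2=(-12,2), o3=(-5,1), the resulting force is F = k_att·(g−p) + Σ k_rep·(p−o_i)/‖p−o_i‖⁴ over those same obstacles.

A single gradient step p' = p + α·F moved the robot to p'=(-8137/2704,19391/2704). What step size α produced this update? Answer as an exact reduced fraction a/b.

F_att = 3/2·(g−p) = 3/2·(8,3) = (12.0000,4.5000)
o1: d²=41 > ρ²=29 → inactive
o2: d²=52 > ρ²=29 → inactive
o3: d²=26 ≤ ρ²=29; F_rep = 25·(-1,5)/26² = (-0.0370,0.1849)
F = F_att + ΣF_rep = (11.9630,4.6849)
Δp = p'−p = (2.9908,1.1712); α = Δx/Fx = (8087/2704) / (8087/676) = 1/4
check: Δy/Fy = (3167/2704) / (3167/676) = 1/4 ✓

α = 1/4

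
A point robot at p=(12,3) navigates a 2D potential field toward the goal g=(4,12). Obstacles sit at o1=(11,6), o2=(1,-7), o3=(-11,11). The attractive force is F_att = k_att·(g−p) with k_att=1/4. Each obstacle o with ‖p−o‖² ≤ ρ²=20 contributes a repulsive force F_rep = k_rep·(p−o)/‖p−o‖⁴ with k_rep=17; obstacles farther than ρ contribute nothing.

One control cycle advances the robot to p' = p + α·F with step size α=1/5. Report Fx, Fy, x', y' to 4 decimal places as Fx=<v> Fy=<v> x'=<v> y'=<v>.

Fx=-1.8300 Fy=1.7400 x'=11.6340 y'=3.3480

F_att = 1/4·(g−p) = 1/4·(-8,9) = (-2.0000,2.2500)
o1: d²=10 ≤ ρ²=20; F_rep = 17·(1,-3)/10² = (0.1700,-0.5100)
o2: d²=221 > ρ²=20 → inactive
o3: d²=593 > ρ²=20 → inactive
F = F_att + ΣF_rep = (-1.8300,1.7400)
p' = p + 1/5·F = (11.6340,3.3480)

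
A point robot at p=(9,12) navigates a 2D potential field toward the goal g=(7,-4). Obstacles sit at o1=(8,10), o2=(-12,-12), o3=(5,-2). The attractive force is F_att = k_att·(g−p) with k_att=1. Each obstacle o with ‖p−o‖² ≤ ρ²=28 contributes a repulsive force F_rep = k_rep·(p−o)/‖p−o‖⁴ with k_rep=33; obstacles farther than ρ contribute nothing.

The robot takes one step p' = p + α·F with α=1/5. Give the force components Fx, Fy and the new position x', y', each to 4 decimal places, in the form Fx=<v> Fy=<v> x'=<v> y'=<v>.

F_att = 1·(g−p) = 1·(-2,-16) = (-2.0000,-16.0000)
o1: d²=5 ≤ ρ²=28; F_rep = 33·(1,2)/5² = (1.3200,2.6400)
o2: d²=1017 > ρ²=28 → inactive
o3: d²=212 > ρ²=28 → inactive
F = F_att + ΣF_rep = (-0.6800,-13.3600)
p' = p + 1/5·F = (8.8640,9.3280)

Fx=-0.6800 Fy=-13.3600 x'=8.8640 y'=9.3280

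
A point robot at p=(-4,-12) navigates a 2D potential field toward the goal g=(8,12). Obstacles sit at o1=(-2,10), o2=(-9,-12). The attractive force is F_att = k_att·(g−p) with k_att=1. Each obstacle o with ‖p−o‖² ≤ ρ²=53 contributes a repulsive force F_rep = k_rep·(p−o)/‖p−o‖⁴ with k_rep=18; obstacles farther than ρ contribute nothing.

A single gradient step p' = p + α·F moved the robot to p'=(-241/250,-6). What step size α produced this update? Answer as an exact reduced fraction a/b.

α = 1/4

F_att = 1·(g−p) = 1·(12,24) = (12.0000,24.0000)
o1: d²=488 > ρ²=53 → inactive
o2: d²=25 ≤ ρ²=53; F_rep = 18·(5,0)/25² = (0.1440,0.0000)
F = F_att + ΣF_rep = (12.1440,24.0000)
Δp = p'−p = (3.0360,6.0000); α = Δx/Fx = (759/250) / (1518/125) = 1/4
check: Δy/Fy = (6) / (24) = 1/4 ✓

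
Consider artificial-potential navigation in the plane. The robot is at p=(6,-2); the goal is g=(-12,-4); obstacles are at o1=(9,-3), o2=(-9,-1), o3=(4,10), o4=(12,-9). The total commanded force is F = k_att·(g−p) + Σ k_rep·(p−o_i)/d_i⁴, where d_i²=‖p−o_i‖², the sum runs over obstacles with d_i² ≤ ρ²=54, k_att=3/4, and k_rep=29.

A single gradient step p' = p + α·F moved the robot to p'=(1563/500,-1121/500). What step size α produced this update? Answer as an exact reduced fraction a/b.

F_att = 3/4·(g−p) = 3/4·(-18,-2) = (-13.5000,-1.5000)
o1: d²=10 ≤ ρ²=54; F_rep = 29·(-3,1)/10² = (-0.8700,0.2900)
o2: d²=226 > ρ²=54 → inactive
o3: d²=148 > ρ²=54 → inactive
o4: d²=85 > ρ²=54 → inactive
F = F_att + ΣF_rep = (-14.3700,-1.2100)
Δp = p'−p = (-2.8740,-0.2420); α = Δx/Fx = (-1437/500) / (-1437/100) = 1/5
check: Δy/Fy = (-121/500) / (-121/100) = 1/5 ✓

α = 1/5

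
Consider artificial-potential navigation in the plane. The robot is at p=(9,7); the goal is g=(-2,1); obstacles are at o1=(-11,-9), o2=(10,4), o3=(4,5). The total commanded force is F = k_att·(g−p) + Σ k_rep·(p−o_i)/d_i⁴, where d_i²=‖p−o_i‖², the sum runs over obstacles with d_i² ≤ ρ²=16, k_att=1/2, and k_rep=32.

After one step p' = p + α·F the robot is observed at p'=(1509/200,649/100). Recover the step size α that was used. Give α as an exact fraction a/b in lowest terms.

F_att = 1/2·(g−p) = 1/2·(-11,-6) = (-5.5000,-3.0000)
o1: d²=656 > ρ²=16 → inactive
o2: d²=10 ≤ ρ²=16; F_rep = 32·(-1,3)/10² = (-0.3200,0.9600)
o3: d²=29 > ρ²=16 → inactive
F = F_att + ΣF_rep = (-5.8200,-2.0400)
Δp = p'−p = (-1.4550,-0.5100); α = Δx/Fx = (-291/200) / (-291/50) = 1/4
check: Δy/Fy = (-51/100) / (-51/25) = 1/4 ✓

α = 1/4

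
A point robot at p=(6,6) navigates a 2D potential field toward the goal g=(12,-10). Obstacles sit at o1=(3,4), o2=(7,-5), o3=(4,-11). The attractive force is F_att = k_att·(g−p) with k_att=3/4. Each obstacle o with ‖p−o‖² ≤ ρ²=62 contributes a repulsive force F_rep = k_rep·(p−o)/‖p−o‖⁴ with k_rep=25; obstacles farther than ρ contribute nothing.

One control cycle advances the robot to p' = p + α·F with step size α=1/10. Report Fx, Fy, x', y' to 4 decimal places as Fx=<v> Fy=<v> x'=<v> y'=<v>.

F_att = 3/4·(g−p) = 3/4·(6,-16) = (4.5000,-12.0000)
o1: d²=13 ≤ ρ²=62; F_rep = 25·(3,2)/13² = (0.4438,0.2959)
o2: d²=122 > ρ²=62 → inactive
o3: d²=293 > ρ²=62 → inactive
F = F_att + ΣF_rep = (4.9438,-11.7041)
p' = p + 1/10·F = (6.4944,4.8296)

Fx=4.9438 Fy=-11.7041 x'=6.4944 y'=4.8296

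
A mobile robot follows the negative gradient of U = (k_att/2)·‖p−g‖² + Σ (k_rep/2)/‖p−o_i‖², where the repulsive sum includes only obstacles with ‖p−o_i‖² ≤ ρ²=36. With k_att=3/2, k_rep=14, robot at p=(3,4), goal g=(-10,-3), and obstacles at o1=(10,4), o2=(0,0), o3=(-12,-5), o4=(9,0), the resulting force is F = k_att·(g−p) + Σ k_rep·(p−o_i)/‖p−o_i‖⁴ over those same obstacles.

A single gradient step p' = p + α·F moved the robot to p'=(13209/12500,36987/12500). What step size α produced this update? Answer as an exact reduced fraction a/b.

α = 1/10

F_att = 3/2·(g−p) = 3/2·(-13,-7) = (-19.5000,-10.5000)
o1: d²=49 > ρ²=36 → inactive
o2: d²=25 ≤ ρ²=36; F_rep = 14·(3,4)/25² = (0.0672,0.0896)
o3: d²=306 > ρ²=36 → inactive
o4: d²=52 > ρ²=36 → inactive
F = F_att + ΣF_rep = (-19.4328,-10.4104)
Δp = p'−p = (-1.9433,-1.0410); α = Δx/Fx = (-24291/12500) / (-24291/1250) = 1/10
check: Δy/Fy = (-13013/12500) / (-13013/1250) = 1/10 ✓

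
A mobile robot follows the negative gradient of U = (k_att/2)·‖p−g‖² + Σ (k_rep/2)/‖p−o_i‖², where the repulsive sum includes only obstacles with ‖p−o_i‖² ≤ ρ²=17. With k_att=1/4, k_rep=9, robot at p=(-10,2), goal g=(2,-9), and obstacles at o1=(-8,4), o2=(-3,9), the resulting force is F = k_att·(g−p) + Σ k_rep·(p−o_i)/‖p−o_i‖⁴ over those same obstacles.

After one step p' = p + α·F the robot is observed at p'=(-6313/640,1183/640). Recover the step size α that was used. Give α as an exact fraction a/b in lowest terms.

α = 1/20

F_att = 1/4·(g−p) = 1/4·(12,-11) = (3.0000,-2.7500)
o1: d²=8 ≤ ρ²=17; F_rep = 9·(-2,-2)/8² = (-0.2812,-0.2812)
o2: d²=98 > ρ²=17 → inactive
F = F_att + ΣF_rep = (2.7188,-3.0312)
Δp = p'−p = (0.1359,-0.1516); α = Δx/Fx = (87/640) / (87/32) = 1/20
check: Δy/Fy = (-97/640) / (-97/32) = 1/20 ✓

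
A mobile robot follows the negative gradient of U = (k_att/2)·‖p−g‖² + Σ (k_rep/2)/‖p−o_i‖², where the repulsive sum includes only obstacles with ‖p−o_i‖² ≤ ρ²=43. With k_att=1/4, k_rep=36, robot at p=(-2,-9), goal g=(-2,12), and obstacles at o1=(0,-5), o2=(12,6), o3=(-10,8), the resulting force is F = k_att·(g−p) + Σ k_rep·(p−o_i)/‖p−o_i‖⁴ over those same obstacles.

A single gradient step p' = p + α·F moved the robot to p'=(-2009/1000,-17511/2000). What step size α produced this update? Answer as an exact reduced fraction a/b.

F_att = 1/4·(g−p) = 1/4·(0,21) = (0.0000,5.2500)
o1: d²=20 ≤ ρ²=43; F_rep = 36·(-2,-4)/20² = (-0.1800,-0.3600)
o2: d²=421 > ρ²=43 → inactive
o3: d²=353 > ρ²=43 → inactive
F = F_att + ΣF_rep = (-0.1800,4.8900)
Δp = p'−p = (-0.0090,0.2445); α = Δx/Fx = (-9/1000) / (-9/50) = 1/20
check: Δy/Fy = (489/2000) / (489/100) = 1/20 ✓

α = 1/20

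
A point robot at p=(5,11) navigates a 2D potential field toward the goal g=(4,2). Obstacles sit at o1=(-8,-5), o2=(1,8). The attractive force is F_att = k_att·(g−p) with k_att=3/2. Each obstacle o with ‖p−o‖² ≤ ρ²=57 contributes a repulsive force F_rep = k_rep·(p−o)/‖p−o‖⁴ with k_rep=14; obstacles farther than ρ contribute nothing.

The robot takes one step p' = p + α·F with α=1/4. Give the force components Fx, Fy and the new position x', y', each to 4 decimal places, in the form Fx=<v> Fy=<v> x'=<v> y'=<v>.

F_att = 3/2·(g−p) = 3/2·(-1,-9) = (-1.5000,-13.5000)
o1: d²=425 > ρ²=57 → inactive
o2: d²=25 ≤ ρ²=57; F_rep = 14·(4,3)/25² = (0.0896,0.0672)
F = F_att + ΣF_rep = (-1.4104,-13.4328)
p' = p + 1/4·F = (4.6474,7.6418)

Fx=-1.4104 Fy=-13.4328 x'=4.6474 y'=7.6418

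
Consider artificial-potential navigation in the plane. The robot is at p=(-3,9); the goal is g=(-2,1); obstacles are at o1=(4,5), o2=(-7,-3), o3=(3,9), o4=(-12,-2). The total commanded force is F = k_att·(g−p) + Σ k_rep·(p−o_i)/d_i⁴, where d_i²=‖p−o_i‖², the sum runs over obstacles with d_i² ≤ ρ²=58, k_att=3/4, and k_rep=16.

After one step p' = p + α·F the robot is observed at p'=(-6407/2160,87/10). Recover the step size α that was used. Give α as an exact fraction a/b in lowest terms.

α = 1/20

F_att = 3/4·(g−p) = 3/4·(1,-8) = (0.7500,-6.0000)
o1: d²=65 > ρ²=58 → inactive
o2: d²=160 > ρ²=58 → inactive
o3: d²=36 ≤ ρ²=58; F_rep = 16·(-6,0)/36² = (-0.0741,0.0000)
o4: d²=202 > ρ²=58 → inactive
F = F_att + ΣF_rep = (0.6759,-6.0000)
Δp = p'−p = (0.0338,-0.3000); α = Δx/Fx = (73/2160) / (73/108) = 1/20
check: Δy/Fy = (-3/10) / (-6) = 1/20 ✓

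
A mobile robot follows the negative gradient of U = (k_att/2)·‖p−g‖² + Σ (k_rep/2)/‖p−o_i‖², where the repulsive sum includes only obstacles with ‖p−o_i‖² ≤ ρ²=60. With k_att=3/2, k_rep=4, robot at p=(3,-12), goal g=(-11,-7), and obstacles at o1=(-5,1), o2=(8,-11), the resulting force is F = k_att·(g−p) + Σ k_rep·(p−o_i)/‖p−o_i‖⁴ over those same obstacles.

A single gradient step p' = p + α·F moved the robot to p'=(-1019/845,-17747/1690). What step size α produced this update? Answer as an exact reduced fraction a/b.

F_att = 3/2·(g−p) = 3/2·(-14,5) = (-21.0000,7.5000)
o1: d²=233 > ρ²=60 → inactive
o2: d²=26 ≤ ρ²=60; F_rep = 4·(-5,-1)/26² = (-0.0296,-0.0059)
F = F_att + ΣF_rep = (-21.0296,7.4941)
Δp = p'−p = (-4.2059,1.4988); α = Δx/Fx = (-3554/845) / (-3554/169) = 1/5
check: Δy/Fy = (2533/1690) / (2533/338) = 1/5 ✓

α = 1/5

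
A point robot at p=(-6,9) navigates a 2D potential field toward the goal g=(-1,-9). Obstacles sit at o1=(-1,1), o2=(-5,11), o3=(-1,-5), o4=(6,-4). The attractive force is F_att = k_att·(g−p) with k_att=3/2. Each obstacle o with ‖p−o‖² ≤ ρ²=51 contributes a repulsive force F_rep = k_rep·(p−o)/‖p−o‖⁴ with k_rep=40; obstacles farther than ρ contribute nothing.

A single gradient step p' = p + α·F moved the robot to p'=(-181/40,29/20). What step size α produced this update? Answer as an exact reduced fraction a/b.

α = 1/4

F_att = 3/2·(g−p) = 3/2·(5,-18) = (7.5000,-27.0000)
o1: d²=89 > ρ²=51 → inactive
o2: d²=5 ≤ ρ²=51; F_rep = 40·(-1,-2)/5² = (-1.6000,-3.2000)
o3: d²=221 > ρ²=51 → inactive
o4: d²=313 > ρ²=51 → inactive
F = F_att + ΣF_rep = (5.9000,-30.2000)
Δp = p'−p = (1.4750,-7.5500); α = Δx/Fx = (59/40) / (59/10) = 1/4
check: Δy/Fy = (-151/20) / (-151/5) = 1/4 ✓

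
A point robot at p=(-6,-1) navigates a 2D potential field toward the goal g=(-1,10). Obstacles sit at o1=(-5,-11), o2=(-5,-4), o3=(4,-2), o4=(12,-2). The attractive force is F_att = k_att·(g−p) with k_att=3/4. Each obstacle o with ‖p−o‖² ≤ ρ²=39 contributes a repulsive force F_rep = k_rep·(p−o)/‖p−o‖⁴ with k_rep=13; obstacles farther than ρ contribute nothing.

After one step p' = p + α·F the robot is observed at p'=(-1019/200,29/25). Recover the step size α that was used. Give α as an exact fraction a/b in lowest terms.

α = 1/4

F_att = 3/4·(g−p) = 3/4·(5,11) = (3.7500,8.2500)
o1: d²=101 > ρ²=39 → inactive
o2: d²=10 ≤ ρ²=39; F_rep = 13·(-1,3)/10² = (-0.1300,0.3900)
o3: d²=101 > ρ²=39 → inactive
o4: d²=325 > ρ²=39 → inactive
F = F_att + ΣF_rep = (3.6200,8.6400)
Δp = p'−p = (0.9050,2.1600); α = Δx/Fx = (181/200) / (181/50) = 1/4
check: Δy/Fy = (54/25) / (216/25) = 1/4 ✓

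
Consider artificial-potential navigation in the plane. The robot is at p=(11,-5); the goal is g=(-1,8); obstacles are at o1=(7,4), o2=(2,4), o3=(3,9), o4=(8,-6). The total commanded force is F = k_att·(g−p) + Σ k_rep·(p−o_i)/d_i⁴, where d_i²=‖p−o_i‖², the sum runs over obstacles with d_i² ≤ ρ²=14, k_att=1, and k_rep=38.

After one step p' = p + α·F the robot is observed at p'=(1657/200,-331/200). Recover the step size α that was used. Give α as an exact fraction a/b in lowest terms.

F_att = 1·(g−p) = 1·(-12,13) = (-12.0000,13.0000)
o1: d²=97 > ρ²=14 → inactive
o2: d²=162 > ρ²=14 → inactive
o3: d²=260 > ρ²=14 → inactive
o4: d²=10 ≤ ρ²=14; F_rep = 38·(3,1)/10² = (1.1400,0.3800)
F = F_att + ΣF_rep = (-10.8600,13.3800)
Δp = p'−p = (-2.7150,3.3450); α = Δx/Fx = (-543/200) / (-543/50) = 1/4
check: Δy/Fy = (669/200) / (669/50) = 1/4 ✓

α = 1/4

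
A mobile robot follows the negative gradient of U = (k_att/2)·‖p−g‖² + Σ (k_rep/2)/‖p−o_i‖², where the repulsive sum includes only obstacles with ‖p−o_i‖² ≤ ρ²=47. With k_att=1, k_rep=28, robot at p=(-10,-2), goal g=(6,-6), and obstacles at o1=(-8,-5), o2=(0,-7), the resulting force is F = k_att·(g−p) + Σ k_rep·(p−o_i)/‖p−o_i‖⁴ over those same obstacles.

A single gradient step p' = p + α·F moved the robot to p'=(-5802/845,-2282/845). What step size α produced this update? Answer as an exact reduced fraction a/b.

F_att = 1·(g−p) = 1·(16,-4) = (16.0000,-4.0000)
o1: d²=13 ≤ ρ²=47; F_rep = 28·(-2,3)/13² = (-0.3314,0.4970)
o2: d²=125 > ρ²=47 → inactive
F = F_att + ΣF_rep = (15.6686,-3.5030)
Δp = p'−p = (3.1337,-0.7006); α = Δx/Fx = (2648/845) / (2648/169) = 1/5
check: Δy/Fy = (-592/845) / (-592/169) = 1/5 ✓

α = 1/5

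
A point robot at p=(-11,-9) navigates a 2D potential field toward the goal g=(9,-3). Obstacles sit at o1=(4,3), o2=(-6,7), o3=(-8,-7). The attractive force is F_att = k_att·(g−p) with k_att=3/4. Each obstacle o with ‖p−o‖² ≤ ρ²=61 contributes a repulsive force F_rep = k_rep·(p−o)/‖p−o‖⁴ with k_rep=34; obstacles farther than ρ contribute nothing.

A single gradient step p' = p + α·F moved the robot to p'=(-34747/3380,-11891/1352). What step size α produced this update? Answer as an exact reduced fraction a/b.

α = 1/20

F_att = 3/4·(g−p) = 3/4·(20,6) = (15.0000,4.5000)
o1: d²=369 > ρ²=61 → inactive
o2: d²=281 > ρ²=61 → inactive
o3: d²=13 ≤ ρ²=61; F_rep = 34·(-3,-2)/13² = (-0.6036,-0.4024)
F = F_att + ΣF_rep = (14.3964,4.0976)
Δp = p'−p = (0.7198,0.2049); α = Δx/Fx = (2433/3380) / (2433/169) = 1/20
check: Δy/Fy = (277/1352) / (1385/338) = 1/20 ✓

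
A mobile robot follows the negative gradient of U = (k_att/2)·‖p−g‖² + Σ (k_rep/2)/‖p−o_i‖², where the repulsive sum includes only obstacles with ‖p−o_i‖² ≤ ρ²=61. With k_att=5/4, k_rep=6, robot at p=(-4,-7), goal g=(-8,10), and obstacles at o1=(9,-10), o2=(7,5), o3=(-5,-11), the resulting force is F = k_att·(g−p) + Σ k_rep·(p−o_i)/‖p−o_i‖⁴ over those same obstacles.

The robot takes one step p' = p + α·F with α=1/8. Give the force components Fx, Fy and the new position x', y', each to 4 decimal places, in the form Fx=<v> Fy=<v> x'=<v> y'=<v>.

Fx=-4.9792 Fy=21.3330 x'=-4.6224 y'=-4.3334

F_att = 5/4·(g−p) = 5/4·(-4,17) = (-5.0000,21.2500)
o1: d²=178 > ρ²=61 → inactive
o2: d²=265 > ρ²=61 → inactive
o3: d²=17 ≤ ρ²=61; F_rep = 6·(1,4)/17² = (0.0208,0.0830)
F = F_att + ΣF_rep = (-4.9792,21.3330)
p' = p + 1/8·F = (-4.6224,-4.3334)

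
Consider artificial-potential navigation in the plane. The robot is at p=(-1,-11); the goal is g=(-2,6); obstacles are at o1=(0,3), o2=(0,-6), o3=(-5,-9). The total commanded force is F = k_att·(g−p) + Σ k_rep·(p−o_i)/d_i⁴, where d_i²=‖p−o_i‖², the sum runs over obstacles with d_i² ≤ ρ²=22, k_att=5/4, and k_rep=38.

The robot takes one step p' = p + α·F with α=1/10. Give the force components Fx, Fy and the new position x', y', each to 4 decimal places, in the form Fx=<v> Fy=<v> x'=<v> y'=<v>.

Fx=-0.8700 Fy=21.0600 x'=-1.0870 y'=-8.8940

F_att = 5/4·(g−p) = 5/4·(-1,17) = (-1.2500,21.2500)
o1: d²=197 > ρ²=22 → inactive
o2: d²=26 > ρ²=22 → inactive
o3: d²=20 ≤ ρ²=22; F_rep = 38·(4,-2)/20² = (0.3800,-0.1900)
F = F_att + ΣF_rep = (-0.8700,21.0600)
p' = p + 1/10·F = (-1.0870,-8.8940)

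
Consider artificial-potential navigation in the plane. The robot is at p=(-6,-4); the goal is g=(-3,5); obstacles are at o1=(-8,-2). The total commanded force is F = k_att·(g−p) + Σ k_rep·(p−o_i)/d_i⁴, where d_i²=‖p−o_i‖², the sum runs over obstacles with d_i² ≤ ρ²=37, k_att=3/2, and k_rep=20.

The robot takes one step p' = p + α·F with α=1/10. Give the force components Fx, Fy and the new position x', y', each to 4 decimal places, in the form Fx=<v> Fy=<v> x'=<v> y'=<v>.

Fx=5.1250 Fy=12.8750 x'=-5.4875 y'=-2.7125

F_att = 3/2·(g−p) = 3/2·(3,9) = (4.5000,13.5000)
o1: d²=8 ≤ ρ²=37; F_rep = 20·(2,-2)/8² = (0.6250,-0.6250)
F = F_att + ΣF_rep = (5.1250,12.8750)
p' = p + 1/10·F = (-5.4875,-2.7125)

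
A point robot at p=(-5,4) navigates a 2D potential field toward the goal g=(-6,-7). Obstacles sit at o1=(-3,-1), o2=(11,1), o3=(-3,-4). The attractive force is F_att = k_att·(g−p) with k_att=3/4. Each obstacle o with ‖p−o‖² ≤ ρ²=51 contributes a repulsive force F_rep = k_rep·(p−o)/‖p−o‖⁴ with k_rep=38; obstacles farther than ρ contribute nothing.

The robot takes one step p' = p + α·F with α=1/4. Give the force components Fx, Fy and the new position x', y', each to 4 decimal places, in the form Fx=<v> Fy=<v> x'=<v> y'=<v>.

Fx=-0.8404 Fy=-8.0241 x'=-5.2101 y'=1.9940

F_att = 3/4·(g−p) = 3/4·(-1,-11) = (-0.7500,-8.2500)
o1: d²=29 ≤ ρ²=51; F_rep = 38·(-2,5)/29² = (-0.0904,0.2259)
o2: d²=265 > ρ²=51 → inactive
o3: d²=68 > ρ²=51 → inactive
F = F_att + ΣF_rep = (-0.8404,-8.0241)
p' = p + 1/4·F = (-5.2101,1.9940)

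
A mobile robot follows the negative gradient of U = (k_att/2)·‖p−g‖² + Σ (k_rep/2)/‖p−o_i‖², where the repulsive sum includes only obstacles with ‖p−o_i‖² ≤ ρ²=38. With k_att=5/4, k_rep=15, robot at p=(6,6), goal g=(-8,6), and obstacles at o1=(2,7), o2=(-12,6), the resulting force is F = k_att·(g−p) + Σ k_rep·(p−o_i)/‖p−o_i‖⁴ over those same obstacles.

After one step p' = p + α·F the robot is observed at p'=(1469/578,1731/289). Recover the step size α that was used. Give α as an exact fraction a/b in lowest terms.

F_att = 5/4·(g−p) = 5/4·(-14,0) = (-17.5000,0.0000)
o1: d²=17 ≤ ρ²=38; F_rep = 15·(4,-1)/17² = (0.2076,-0.0519)
o2: d²=324 > ρ²=38 → inactive
F = F_att + ΣF_rep = (-17.2924,-0.0519)
Δp = p'−p = (-3.4585,-0.0104); α = Δx/Fx = (-1999/578) / (-9995/578) = 1/5
check: Δy/Fy = (-3/289) / (-15/289) = 1/5 ✓

α = 1/5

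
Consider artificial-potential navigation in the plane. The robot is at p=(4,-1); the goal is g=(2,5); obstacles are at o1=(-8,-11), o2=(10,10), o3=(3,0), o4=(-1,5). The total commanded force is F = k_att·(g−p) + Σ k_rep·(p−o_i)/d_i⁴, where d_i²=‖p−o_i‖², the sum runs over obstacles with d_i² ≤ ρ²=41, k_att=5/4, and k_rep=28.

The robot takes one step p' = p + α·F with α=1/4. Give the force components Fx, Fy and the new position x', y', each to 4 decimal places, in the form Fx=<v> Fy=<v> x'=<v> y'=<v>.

Fx=4.5000 Fy=0.5000 x'=5.1250 y'=-0.8750

F_att = 5/4·(g−p) = 5/4·(-2,6) = (-2.5000,7.5000)
o1: d²=244 > ρ²=41 → inactive
o2: d²=157 > ρ²=41 → inactive
o3: d²=2 ≤ ρ²=41; F_rep = 28·(1,-1)/2² = (7.0000,-7.0000)
o4: d²=61 > ρ²=41 → inactive
F = F_att + ΣF_rep = (4.5000,0.5000)
p' = p + 1/4·F = (5.1250,-0.8750)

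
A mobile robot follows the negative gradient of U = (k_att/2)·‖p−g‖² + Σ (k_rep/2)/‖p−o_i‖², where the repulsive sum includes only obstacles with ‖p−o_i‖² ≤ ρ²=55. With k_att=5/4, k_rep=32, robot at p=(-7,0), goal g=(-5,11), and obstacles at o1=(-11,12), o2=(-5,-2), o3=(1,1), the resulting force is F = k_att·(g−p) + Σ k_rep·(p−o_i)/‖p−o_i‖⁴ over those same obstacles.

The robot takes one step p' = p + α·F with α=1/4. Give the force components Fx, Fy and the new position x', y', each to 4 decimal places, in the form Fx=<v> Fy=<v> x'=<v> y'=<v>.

F_att = 5/4·(g−p) = 5/4·(2,11) = (2.5000,13.7500)
o1: d²=160 > ρ²=55 → inactive
o2: d²=8 ≤ ρ²=55; F_rep = 32·(-2,2)/8² = (-1.0000,1.0000)
o3: d²=65 > ρ²=55 → inactive
F = F_att + ΣF_rep = (1.5000,14.7500)
p' = p + 1/4·F = (-6.6250,3.6875)

Fx=1.5000 Fy=14.7500 x'=-6.6250 y'=3.6875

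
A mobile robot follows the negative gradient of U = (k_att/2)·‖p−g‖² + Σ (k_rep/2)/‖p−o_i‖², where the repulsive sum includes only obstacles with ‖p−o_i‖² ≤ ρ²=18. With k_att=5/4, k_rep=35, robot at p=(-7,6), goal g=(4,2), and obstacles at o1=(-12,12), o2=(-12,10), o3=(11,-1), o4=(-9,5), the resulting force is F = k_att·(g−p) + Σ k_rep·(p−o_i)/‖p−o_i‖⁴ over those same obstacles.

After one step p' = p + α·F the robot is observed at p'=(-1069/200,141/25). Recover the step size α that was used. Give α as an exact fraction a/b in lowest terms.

α = 1/10

F_att = 5/4·(g−p) = 5/4·(11,-4) = (13.7500,-5.0000)
o1: d²=61 > ρ²=18 → inactive
o2: d²=41 > ρ²=18 → inactive
o3: d²=373 > ρ²=18 → inactive
o4: d²=5 ≤ ρ²=18; F_rep = 35·(2,1)/5² = (2.8000,1.4000)
F = F_att + ΣF_rep = (16.5500,-3.6000)
Δp = p'−p = (1.6550,-0.3600); α = Δx/Fx = (331/200) / (331/20) = 1/10
check: Δy/Fy = (-9/25) / (-18/5) = 1/10 ✓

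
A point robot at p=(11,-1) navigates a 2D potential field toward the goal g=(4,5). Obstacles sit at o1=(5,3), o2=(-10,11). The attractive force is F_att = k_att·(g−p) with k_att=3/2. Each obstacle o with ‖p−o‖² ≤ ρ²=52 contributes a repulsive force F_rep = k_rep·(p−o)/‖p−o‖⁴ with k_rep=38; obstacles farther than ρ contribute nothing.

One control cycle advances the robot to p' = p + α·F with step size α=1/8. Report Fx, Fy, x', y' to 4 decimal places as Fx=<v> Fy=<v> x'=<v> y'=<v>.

F_att = 3/2·(g−p) = 3/2·(-7,6) = (-10.5000,9.0000)
o1: d²=52 ≤ ρ²=52; F_rep = 38·(6,-4)/52² = (0.0843,-0.0562)
o2: d²=585 > ρ²=52 → inactive
F = F_att + ΣF_rep = (-10.4157,8.9438)
p' = p + 1/8·F = (9.6980,0.1180)

Fx=-10.4157 Fy=8.9438 x'=9.6980 y'=0.1180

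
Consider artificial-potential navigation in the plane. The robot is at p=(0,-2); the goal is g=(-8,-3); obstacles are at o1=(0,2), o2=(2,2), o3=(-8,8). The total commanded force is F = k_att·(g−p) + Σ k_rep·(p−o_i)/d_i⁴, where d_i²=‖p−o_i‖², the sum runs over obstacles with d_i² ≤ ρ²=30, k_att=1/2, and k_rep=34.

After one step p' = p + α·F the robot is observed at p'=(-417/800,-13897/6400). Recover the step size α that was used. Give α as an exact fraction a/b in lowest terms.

F_att = 1/2·(g−p) = 1/2·(-8,-1) = (-4.0000,-0.5000)
o1: d²=16 ≤ ρ²=30; F_rep = 34·(0,-4)/16² = (0.0000,-0.5312)
o2: d²=20 ≤ ρ²=30; F_rep = 34·(-2,-4)/20² = (-0.1700,-0.3400)
o3: d²=164 > ρ²=30 → inactive
F = F_att + ΣF_rep = (-4.1700,-1.3713)
Δp = p'−p = (-0.5212,-0.1714); α = Δx/Fx = (-417/800) / (-417/100) = 1/8
check: Δy/Fy = (-1097/6400) / (-1097/800) = 1/8 ✓

α = 1/8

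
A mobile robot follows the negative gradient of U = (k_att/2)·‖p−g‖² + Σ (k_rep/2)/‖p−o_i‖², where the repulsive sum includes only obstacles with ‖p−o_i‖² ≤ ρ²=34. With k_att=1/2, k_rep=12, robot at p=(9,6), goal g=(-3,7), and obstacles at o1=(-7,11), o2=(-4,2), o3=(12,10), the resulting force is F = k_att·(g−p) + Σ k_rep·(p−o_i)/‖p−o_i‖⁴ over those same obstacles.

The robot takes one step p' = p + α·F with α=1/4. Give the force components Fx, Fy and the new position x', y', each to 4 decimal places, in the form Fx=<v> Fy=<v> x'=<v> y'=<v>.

Fx=-6.0576 Fy=0.4232 x'=7.4856 y'=6.1058

F_att = 1/2·(g−p) = 1/2·(-12,1) = (-6.0000,0.5000)
o1: d²=281 > ρ²=34 → inactive
o2: d²=185 > ρ²=34 → inactive
o3: d²=25 ≤ ρ²=34; F_rep = 12·(-3,-4)/25² = (-0.0576,-0.0768)
F = F_att + ΣF_rep = (-6.0576,0.4232)
p' = p + 1/4·F = (7.4856,6.1058)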